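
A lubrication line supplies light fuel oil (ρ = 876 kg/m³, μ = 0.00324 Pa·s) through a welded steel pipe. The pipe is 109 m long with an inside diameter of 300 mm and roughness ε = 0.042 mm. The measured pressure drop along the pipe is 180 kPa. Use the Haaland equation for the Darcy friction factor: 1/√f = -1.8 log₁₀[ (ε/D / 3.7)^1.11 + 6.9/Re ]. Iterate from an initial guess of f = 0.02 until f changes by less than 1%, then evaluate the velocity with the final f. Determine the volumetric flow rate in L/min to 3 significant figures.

Rearranging Darcy-Weisbach: V = √(2·ΔP·D/(f·L·ρ)). With ε/D = 4.2e-05/0.3 = 0.00014, iterate starting from f = 0.02:
  f = 0.02 → V = √(2·1.8e+05·0.3/(0.02·109·876)) = 7.52 m/s; Re = ρVD/μ = 6.1e+05; f → 0.01442
  f = 0.01442 → V = 8.856 m/s; Re = 7.183e+05; f → 0.01422
  f = 0.01422 → V = 8.918 m/s; Re = 7.234e+05; f → 0.01421
Converged (Δf/f < 1%). With the final f = 0.01421: V = √(2·1.8e+05·0.3/(0.01421·109·876)) = 8.921 m/s.
Q = V·A = 8.921·(π/4·0.3²) = 0.6306 m³/s = 37800 L/min.

Q ≈ 37800 L/min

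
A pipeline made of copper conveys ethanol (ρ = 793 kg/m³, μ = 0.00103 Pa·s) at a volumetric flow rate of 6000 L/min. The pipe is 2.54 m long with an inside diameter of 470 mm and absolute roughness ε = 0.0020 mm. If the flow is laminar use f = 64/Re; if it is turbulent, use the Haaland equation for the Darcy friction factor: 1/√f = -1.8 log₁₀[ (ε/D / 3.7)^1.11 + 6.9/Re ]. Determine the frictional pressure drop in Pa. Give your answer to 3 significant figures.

Q = 6000 L/min = 6000/60000 = 0.1 m³/s.
Cross-sectional area A = πD²/4 = π(0.47)²/4 = 0.1735 m²; mean velocity V = Q/A = 0.1/0.1735 = 0.5764 m/s.
Reynolds number Re = ρVD/μ = 793 · 0.5764 · 0.47 / 0.00103 = 2.086e+05.
Re > 4000 → turbulent. Relative roughness ε/D = 2e-06/0.47 = 4.26e-06. Haaland: 1/√f = -1.8 log₁₀[(4.26e-06/3.7)^1.11 + 6.9/2.086e+05] = -1.8 log₁₀[2.56e-07 + 3.31e-05] = 8.059, so f = 0.0154.
Darcy-Weisbach: ΔP = f(L/D)(ρV²/2) = 0.0154·(2.54/0.47)·(793·0.5764²/2) = 0.0154·5.404·131.7 = 10.96 Pa.

ΔP ≈ 11.0 Pa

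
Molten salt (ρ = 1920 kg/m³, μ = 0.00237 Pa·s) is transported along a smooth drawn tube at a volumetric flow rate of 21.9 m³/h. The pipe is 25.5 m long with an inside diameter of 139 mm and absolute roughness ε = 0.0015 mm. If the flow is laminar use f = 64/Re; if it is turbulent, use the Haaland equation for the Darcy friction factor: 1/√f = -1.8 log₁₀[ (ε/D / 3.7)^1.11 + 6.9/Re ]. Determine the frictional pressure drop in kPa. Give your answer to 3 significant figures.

ΔP ≈ 0.601 kPa

Q = 21.9 m³/h = 21.9/3600 = 0.006083 m³/s.
Cross-sectional area A = πD²/4 = π(0.139)²/4 = 0.01517 m²; mean velocity V = Q/A = 0.006083/0.01517 = 0.4009 m/s.
Reynolds number Re = ρVD/μ = 1920 · 0.4009 · 0.139 / 0.00237 = 4.514e+04.
Re > 4000 → turbulent. Relative roughness ε/D = 1.5e-06/0.139 = 1.08e-05. Haaland: 1/√f = -1.8 log₁₀[(1.08e-05/3.7)^1.11 + 6.9/4.514e+04] = -1.8 log₁₀[7.18e-07 + 0.000153] = 6.865, so f = 0.02122.
Darcy-Weisbach: ΔP = f(L/D)(ρV²/2) = 0.02122·(25.5/0.139)·(1920·0.4009²/2) = 0.02122·183.5·154.3 = 600.6 Pa.
ΔP = 600.6 Pa = 0.601 kPa.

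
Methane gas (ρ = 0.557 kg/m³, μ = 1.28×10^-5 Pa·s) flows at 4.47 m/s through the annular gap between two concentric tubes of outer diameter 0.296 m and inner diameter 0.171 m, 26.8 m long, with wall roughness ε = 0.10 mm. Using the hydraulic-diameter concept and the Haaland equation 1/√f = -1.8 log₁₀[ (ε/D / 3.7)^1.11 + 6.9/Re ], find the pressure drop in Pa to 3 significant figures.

Hydraulic diameter D_h = 4A/P = D_o - D_i = 0.296 - 0.171 = 0.125 m.
Re = ρVD_h/μ = 0.557·4.47·0.125/1.28e-05 = 2.431e+04.
ε/D_h = 0.0001/0.125 = 0.0008; Haaland gives 1/√f = -1.8 log₁₀[8.55e-05+0.000284] = 6.179, so f = 0.02619.
ΔP = f(L/D_h)(ρV²/2) = 0.02619·26.8/0.125·5.565 = 31.25 Pa.

ΔP ≈ 31.2 Pa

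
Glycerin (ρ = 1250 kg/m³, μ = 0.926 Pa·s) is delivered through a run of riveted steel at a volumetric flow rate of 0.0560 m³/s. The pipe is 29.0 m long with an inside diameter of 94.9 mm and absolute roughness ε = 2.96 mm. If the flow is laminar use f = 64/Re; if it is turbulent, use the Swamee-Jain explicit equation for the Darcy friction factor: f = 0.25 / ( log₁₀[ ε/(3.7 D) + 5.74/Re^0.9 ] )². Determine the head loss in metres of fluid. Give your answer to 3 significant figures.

Cross-sectional area A = πD²/4 = π(0.0949)²/4 = 0.007073 m²; mean velocity V = Q/A = 0.056/0.007073 = 7.917 m/s.
Reynolds number Re = ρVD/μ = 1250 · 7.917 · 0.0949 / 0.926 = 1014.
Re < 2300 → laminar flow, so f = 64/Re = 64/1014 = 0.0631 (the turbulent correlation is not needed).
Darcy-Weisbach: ΔP = f(L/D)(ρV²/2) = 0.0631·(29/0.0949)·(1250·7.917²/2) = 0.0631·305.6·3.918e+04 = 7.554e+05 Pa.
Head loss h_f = ΔP/(ρg) = 7.554e+05/(1250·9.81) = 61.6 m.

h_f ≈ 61.6 m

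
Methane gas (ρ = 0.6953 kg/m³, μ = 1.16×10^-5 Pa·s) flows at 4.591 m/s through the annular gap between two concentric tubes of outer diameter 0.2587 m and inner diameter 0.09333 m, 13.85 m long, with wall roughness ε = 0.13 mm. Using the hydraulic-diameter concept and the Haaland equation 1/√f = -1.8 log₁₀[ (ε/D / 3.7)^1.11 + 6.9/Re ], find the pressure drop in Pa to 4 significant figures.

Hydraulic diameter D_h = 4A/P = D_o - D_i = 0.2587 - 0.09333 = 0.1654 m.
Re = ρVD_h/μ = 0.6953·4.591·0.1654/1.16e-05 = 4.551e+04.
ε/D_h = 0.00013/0.1654 = 0.000786; Haaland gives 1/√f = -1.8 log₁₀[8.38e-05+0.000152] = 6.531, so f = 0.02345.
ΔP = f(L/D_h)(ρV²/2) = 0.02345·13.85/0.1654·7.328 = 14.39 Pa.

ΔP ≈ 14.39 Pa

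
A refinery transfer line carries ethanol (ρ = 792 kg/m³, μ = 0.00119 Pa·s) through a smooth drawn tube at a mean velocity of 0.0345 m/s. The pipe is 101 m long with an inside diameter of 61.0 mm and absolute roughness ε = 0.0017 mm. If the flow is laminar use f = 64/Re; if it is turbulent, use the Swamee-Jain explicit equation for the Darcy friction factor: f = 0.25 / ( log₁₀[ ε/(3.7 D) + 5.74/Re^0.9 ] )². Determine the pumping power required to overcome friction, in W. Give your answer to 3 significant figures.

Reynolds number Re = ρVD/μ = 792 · 0.0345 · 0.061 / 0.00119 = 1401.
Re < 2300 → laminar flow, so f = 64/Re = 64/1401 = 0.04569 (the turbulent correlation is not needed).
Darcy-Weisbach: ΔP = f(L/D)(ρV²/2) = 0.04569·(101/0.061)·(792·0.0345²/2) = 0.04569·1656·0.4713 = 35.66 Pa.
Q = V·A = 0.0345·0.002922 = 0.0001008 m³/s.
Pumping power P = QΔP = 0.0001008·35.66 = 0.003595 W = 0.00360 W.

P ≈ 0.00360 W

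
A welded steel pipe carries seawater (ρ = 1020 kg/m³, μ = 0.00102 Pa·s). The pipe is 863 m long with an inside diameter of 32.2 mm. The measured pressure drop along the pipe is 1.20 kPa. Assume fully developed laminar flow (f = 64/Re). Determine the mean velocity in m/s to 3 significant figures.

For laminar flow, f = 64/Re with Re = ρVD/μ, so Darcy-Weisbach reduces to ΔP = 32μLV/D². Solving for V: V = ΔP·D²/(32μL) = 1200·(0.0322)²/(32·0.00102·863) = 0.04417 m/s.
Check: Re = ρVD/μ = 1020·0.04417·0.0322/0.00102 = 1422 < 2300, so the laminar assumption holds.

V ≈ 0.0442 m/s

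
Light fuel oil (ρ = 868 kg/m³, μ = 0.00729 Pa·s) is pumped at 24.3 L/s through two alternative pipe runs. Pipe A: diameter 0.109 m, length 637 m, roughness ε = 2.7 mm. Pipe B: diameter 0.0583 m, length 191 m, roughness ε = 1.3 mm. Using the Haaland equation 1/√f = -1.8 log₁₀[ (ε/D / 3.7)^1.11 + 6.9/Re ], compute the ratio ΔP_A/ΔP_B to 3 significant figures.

ΔP_A/ΔP_B ≈ 0.153

Pipe A: V = Q/A = 0.0243/0.009331 = 2.604 m/s; Re = 3.38e+04; ε/D = 0.0248; Haaland → f = 0.05399; ΔP_A = f(L/D)(ρV²/2) = 9.286e+05 Pa.
Pipe B: V = Q/A = 0.0243/0.002669 = 9.103 m/s; Re = 6.319e+04; ε/D = 0.0223; Haaland → f = 0.0514; ΔP_B = f(L/D)(ρV²/2) = 6.055e+06 Pa.
ΔP_A/ΔP_B = 9.286e+05/6.055e+06 = 0.153.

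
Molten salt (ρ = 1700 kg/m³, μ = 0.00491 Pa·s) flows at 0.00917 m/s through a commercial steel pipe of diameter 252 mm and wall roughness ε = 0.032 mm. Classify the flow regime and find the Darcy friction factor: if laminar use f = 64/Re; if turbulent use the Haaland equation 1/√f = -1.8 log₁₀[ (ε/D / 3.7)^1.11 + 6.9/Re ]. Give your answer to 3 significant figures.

Re = ρVD/μ = 1700·0.00917·0.252/0.00491 = 800.1.
Re < 2300 → laminar, so f = 64/Re = 0.07999 (roughness is irrelevant in laminar flow).

f ≈ 0.0800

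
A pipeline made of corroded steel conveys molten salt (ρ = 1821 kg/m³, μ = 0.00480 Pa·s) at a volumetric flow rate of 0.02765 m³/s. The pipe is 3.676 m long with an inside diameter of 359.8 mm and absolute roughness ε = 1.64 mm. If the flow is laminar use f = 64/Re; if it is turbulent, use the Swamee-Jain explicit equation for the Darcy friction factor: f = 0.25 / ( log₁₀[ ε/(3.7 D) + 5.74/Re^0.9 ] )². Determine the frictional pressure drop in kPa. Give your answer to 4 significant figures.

ΔP ≈ 0.02232 kPa

Cross-sectional area A = πD²/4 = π(0.3598)²/4 = 0.1017 m²; mean velocity V = Q/A = 0.02765/0.1017 = 0.2719 m/s.
Reynolds number Re = ρVD/μ = 1821 · 0.2719 · 0.3598 / 0.0048 = 3.712e+04.
Re > 4000 → turbulent. Relative roughness ε/D = 0.00164/0.3598 = 0.00456. Swamee-Jain: f = 0.25/(log₁₀[0.00456/3.7 + 5.74/3.712e+04^0.9])² = 0.25/(log₁₀[0.00123 + 0.000443])² = 0.25/(-2.776)² = 0.03244.
Darcy-Weisbach: ΔP = f(L/D)(ρV²/2) = 0.03244·(3.676/0.3598)·(1821·0.2719²/2) = 0.03244·10.22·67.34 = 22.32 Pa.
ΔP = 22.32 Pa = 0.02232 kPa.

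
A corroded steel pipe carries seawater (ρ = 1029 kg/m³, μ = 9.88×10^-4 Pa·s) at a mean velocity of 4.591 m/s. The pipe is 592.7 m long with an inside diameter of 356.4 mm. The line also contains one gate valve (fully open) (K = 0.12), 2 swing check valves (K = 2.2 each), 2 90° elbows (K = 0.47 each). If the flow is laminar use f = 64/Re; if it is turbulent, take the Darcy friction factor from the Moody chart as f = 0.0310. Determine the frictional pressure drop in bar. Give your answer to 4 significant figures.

ΔP ≈ 6.183 bar

Reynolds number Re = ρVD/μ = 1029 · 4.591 · 0.3564 / 0.000988 = 1.704e+06.
Re > 4000 → turbulent; use the Moody-chart value f = 0.0310.
Total minor-loss coefficient ΣK = 1·0.12 + 2·2.2 + 2·0.47 = 5.46.
ΔP = [f·L/D + ΣK]·(ρV²/2) = [0.031·592.7/0.3564 + 5.46]·(1029·4.591²/2) = [51.55 + 5.46]·1.084e+04 = 6.183e+05 Pa.
ΔP = 6.183e+05 Pa = 6.183 bar.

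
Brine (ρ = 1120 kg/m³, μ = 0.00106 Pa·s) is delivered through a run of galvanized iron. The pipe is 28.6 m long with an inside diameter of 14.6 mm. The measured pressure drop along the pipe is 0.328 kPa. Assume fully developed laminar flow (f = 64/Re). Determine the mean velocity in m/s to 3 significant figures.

V ≈ 0.0721 m/s

For laminar flow, f = 64/Re with Re = ρVD/μ, so Darcy-Weisbach reduces to ΔP = 32μLV/D². Solving for V: V = ΔP·D²/(32μL) = 328·(0.0146)²/(32·0.00106·28.6) = 0.07207 m/s.
Check: Re = ρVD/μ = 1120·0.07207·0.0146/0.00106 = 1112 < 2300, so the laminar assumption holds.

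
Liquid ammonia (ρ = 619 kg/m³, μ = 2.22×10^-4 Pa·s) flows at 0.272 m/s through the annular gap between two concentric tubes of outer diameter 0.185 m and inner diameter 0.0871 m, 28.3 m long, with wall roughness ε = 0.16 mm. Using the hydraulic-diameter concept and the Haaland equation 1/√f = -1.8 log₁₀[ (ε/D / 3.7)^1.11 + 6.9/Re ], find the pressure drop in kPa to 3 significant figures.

ΔP ≈ 0.162 kPa

Hydraulic diameter D_h = 4A/P = D_o - D_i = 0.185 - 0.0871 = 0.0979 m.
Re = ρVD_h/μ = 619·0.272·0.0979/0.000222 = 7.425e+04.
ε/D_h = 0.00016/0.0979 = 0.00163; Haaland gives 1/√f = -1.8 log₁₀[0.000189+9.29e-05] = 6.39, so f = 0.02449.
ΔP = f(L/D_h)(ρV²/2) = 0.02449·28.3/0.0979·22.9 = 162.1 Pa.
ΔP = 0.162 kPa.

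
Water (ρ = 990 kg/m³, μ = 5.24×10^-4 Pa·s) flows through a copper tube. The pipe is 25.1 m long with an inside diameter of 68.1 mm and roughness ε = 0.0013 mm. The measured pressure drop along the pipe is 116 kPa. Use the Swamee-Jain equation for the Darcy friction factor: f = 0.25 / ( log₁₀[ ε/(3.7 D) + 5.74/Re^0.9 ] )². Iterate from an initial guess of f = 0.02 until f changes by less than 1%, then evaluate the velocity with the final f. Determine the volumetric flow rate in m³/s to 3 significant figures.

Rearranging Darcy-Weisbach: V = √(2·ΔP·D/(f·L·ρ)). With ε/D = 1.3e-06/0.0681 = 1.91e-05, iterate starting from f = 0.02:
  f = 0.02 → V = √(2·1.16e+05·0.0681/(0.02·25.1·990)) = 5.638 m/s; Re = ρVD/μ = 7.254e+05; f → 0.01264
  f = 0.01264 → V = 7.093 m/s; Re = 9.126e+05; f → 0.01222
  f = 0.01222 → V = 7.214 m/s; Re = 9.281e+05; f → 0.01219
Converged (Δf/f < 1%). With the final f = 0.01219: V = √(2·1.16e+05·0.0681/(0.01219·25.1·990)) = 7.222 m/s.
Q = V·A = 7.222·(π/4·0.0681²) = 0.02631 m³/s = 0.0263 m³/s.

Q ≈ 0.0263 m³/s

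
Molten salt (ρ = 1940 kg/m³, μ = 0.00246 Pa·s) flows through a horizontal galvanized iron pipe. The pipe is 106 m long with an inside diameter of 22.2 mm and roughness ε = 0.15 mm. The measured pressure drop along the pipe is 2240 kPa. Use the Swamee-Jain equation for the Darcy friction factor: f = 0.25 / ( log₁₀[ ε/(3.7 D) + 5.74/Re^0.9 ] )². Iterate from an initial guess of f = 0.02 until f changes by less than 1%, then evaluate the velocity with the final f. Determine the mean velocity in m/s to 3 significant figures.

V ≈ 3.73 m/s

Rearranging Darcy-Weisbach: V = √(2·ΔP·D/(f·L·ρ)). With ε/D = 0.00015/0.0222 = 0.00676, iterate starting from f = 0.02:
  f = 0.02 → V = √(2·2.24e+06·0.0222/(0.02·106·1940)) = 4.918 m/s; Re = ρVD/μ = 8.609e+04; f → 0.03451
  f = 0.03451 → V = 3.744 m/s; Re = 6.554e+04; f → 0.03482
Converged (Δf/f < 1%). With the final f = 0.03482: V = √(2·2.24e+06·0.0222/(0.03482·106·1940)) = 3.727 m/s.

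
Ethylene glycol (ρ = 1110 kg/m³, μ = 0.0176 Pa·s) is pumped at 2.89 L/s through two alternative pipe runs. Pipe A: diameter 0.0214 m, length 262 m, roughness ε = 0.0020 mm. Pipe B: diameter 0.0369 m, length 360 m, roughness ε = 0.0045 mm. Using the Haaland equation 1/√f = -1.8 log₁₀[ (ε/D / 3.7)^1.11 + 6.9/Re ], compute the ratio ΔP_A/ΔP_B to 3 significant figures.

ΔP_A/ΔP_B ≈ 9.52

Pipe A: V = Q/A = 0.00289/0.0003597 = 8.035 m/s; Re = 1.084e+04; ε/D = 9.35e-05; Haaland → f = 0.03031; ΔP_A = f(L/D)(ρV²/2) = 1.33e+07 Pa.
Pipe B: V = Q/A = 0.00289/0.001069 = 2.702 m/s; Re = 6289; ε/D = 0.000122; Haaland → f = 0.03533; ΔP_B = f(L/D)(ρV²/2) = 1.397e+06 Pa.
ΔP_A/ΔP_B = 1.33e+07/1.397e+06 = 9.52.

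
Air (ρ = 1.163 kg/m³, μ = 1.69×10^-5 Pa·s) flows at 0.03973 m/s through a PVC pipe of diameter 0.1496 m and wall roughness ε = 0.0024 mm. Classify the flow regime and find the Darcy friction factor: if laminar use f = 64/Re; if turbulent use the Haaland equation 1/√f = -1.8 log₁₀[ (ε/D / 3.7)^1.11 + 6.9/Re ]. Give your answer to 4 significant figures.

Re = ρVD/μ = 1.163·0.03973·0.1496/1.69e-05 = 409.
Re < 2300 → laminar, so f = 64/Re = 0.1565 (roughness is irrelevant in laminar flow).

f ≈ 0.1565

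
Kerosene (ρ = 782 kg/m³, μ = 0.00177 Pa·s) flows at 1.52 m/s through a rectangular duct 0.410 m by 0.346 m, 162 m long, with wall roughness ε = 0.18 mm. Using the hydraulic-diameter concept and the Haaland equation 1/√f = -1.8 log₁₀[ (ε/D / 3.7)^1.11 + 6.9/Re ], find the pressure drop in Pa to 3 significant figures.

ΔP ≈ 7090 Pa

Hydraulic diameter D_h = 4A/P = 4·(0.41·0.346)/(2·(0.41+0.346)) = 0.5674/1.512 = 0.3753 m.
Re = ρVD_h/μ = 782·1.52·0.3753/0.00177 = 2.52e+05.
ε/D_h = 0.00018/0.3753 = 0.00048; Haaland gives 1/√f = -1.8 log₁₀[4.84e-05+2.74e-05] = 7.417, so f = 0.01818.
ΔP = f(L/D_h)(ρV²/2) = 0.01818·162/0.3753·903.4 = 7089 Pa.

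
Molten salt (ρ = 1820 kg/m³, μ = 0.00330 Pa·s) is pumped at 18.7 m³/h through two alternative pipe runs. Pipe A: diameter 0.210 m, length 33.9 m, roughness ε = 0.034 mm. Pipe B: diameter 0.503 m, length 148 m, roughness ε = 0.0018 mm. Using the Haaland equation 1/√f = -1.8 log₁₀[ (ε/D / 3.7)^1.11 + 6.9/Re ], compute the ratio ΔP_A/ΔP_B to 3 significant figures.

ΔP_A/ΔP_B ≈ 14.4

Pipe A: V = Q/A = 0.005194/0.03464 = 0.15 m/s; Re = 1.737e+04; ε/D = 0.000162; Haaland → f = 0.02693; ΔP_A = f(L/D)(ρV²/2) = 88.98 Pa.
Pipe B: V = Q/A = 0.005194/0.1987 = 0.02614 m/s; Re = 7252; ε/D = 3.58e-06; Haaland → f = 0.03381; ΔP_B = f(L/D)(ρV²/2) = 6.185 Pa.
ΔP_A/ΔP_B = 88.98/6.185 = 14.4.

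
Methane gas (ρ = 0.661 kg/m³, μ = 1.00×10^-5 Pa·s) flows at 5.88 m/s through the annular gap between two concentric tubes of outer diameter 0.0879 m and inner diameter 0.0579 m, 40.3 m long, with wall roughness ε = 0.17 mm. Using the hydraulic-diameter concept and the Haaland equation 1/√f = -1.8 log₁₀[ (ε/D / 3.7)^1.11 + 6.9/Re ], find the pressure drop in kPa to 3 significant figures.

Hydraulic diameter D_h = 4A/P = D_o - D_i = 0.0879 - 0.0579 = 0.03 m.
Re = ρVD_h/μ = 0.661·5.88·0.03/1e-05 = 1.166e+04.
ε/D_h = 0.00017/0.03 = 0.00567; Haaland gives 1/√f = -1.8 log₁₀[0.000751+0.000592] = 5.17, so f = 0.03742.
ΔP = f(L/D_h)(ρV²/2) = 0.03742·40.3/0.03·11.43 = 574.3 Pa.
ΔP = 0.574 kPa.

ΔP ≈ 0.574 kPa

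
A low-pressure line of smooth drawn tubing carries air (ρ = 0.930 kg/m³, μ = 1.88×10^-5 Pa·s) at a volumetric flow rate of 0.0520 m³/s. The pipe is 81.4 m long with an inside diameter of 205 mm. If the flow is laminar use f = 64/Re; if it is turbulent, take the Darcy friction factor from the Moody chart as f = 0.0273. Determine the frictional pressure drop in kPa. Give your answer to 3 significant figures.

ΔP ≈ 0.0125 kPa

Cross-sectional area A = πD²/4 = π(0.205)²/4 = 0.03301 m²; mean velocity V = Q/A = 0.052/0.03301 = 1.575 m/s.
Reynolds number Re = ρVD/μ = 0.93 · 1.575 · 0.205 / 1.88e-05 = 1.598e+04.
Re > 4000 → turbulent; use the Moody-chart value f = 0.0273.
Darcy-Weisbach: ΔP = f(L/D)(ρV²/2) = 0.0273·(81.4/0.205)·(0.93·1.575²/2) = 0.0273·397.1·1.154 = 12.51 Pa.
ΔP = 12.51 Pa = 0.0125 kPa.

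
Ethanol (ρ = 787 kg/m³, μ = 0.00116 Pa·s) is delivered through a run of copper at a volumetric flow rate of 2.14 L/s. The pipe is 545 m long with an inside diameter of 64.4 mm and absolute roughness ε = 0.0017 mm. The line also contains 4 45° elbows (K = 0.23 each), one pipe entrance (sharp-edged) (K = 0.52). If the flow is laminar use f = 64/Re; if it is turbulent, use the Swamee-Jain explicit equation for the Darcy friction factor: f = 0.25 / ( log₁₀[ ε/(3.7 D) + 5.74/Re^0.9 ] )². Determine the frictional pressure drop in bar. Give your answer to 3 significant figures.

ΔP ≈ 0.343 bar

Q = 2.14 L/s = 2.14/1000 = 0.00214 m³/s.
Cross-sectional area A = πD²/4 = π(0.0644)²/4 = 0.003257 m²; mean velocity V = Q/A = 0.00214/0.003257 = 0.657 m/s.
Reynolds number Re = ρVD/μ = 787 · 0.657 · 0.0644 / 0.00116 = 2.87e+04.
Re > 4000 → turbulent. Relative roughness ε/D = 1.7e-06/0.0644 = 2.64e-05. Swamee-Jain: f = 0.25/(log₁₀[2.64e-05/3.7 + 5.74/2.87e+04^0.9])² = 0.25/(log₁₀[7.13e-06 + 0.000558])² = 0.25/(-3.248)² = 0.0237.
Total minor-loss coefficient ΣK = 4·0.23 + 1·0.52 = 1.44.
ΔP = [f·L/D + ΣK]·(ρV²/2) = [0.0237·545/0.0644 + 1.44]·(787·0.657²/2) = [200.6 + 1.44]·169.8 = 3.431e+04 Pa.
ΔP = 3.431e+04 Pa = 0.343 bar.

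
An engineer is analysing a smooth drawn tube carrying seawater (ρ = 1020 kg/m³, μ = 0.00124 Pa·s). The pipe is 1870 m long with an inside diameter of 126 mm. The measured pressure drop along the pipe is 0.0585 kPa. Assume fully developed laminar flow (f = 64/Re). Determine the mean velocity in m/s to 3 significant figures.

V ≈ 0.0125 m/s

For laminar flow, f = 64/Re with Re = ρVD/μ, so Darcy-Weisbach reduces to ΔP = 32μLV/D². Solving for V: V = ΔP·D²/(32μL) = 58.5·(0.126)²/(32·0.00124·1870) = 0.01252 m/s.
Check: Re = ρVD/μ = 1020·0.01252·0.126/0.00124 = 1297 < 2300, so the laminar assumption holds.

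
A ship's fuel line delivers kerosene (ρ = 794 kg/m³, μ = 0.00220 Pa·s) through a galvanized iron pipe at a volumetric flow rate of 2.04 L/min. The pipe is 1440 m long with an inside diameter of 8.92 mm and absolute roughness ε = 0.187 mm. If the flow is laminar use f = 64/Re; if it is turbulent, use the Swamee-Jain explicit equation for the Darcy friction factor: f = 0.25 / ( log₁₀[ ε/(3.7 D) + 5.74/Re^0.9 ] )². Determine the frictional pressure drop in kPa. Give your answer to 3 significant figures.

Q = 2.04 L/min = 2.04/60000 = 3.4e-05 m³/s.
Cross-sectional area A = πD²/4 = π(0.00892)²/4 = 6.249e-05 m²; mean velocity V = Q/A = 3.4e-05/6.249e-05 = 0.5441 m/s.
Reynolds number Re = ρVD/μ = 794 · 0.5441 · 0.00892 / 0.0022 = 1752.
Re < 2300 → laminar flow, so f = 64/Re = 64/1752 = 0.03654 (the turbulent correlation is not needed).
Darcy-Weisbach: ΔP = f(L/D)(ρV²/2) = 0.03654·(1440/0.00892)·(794·0.5441²/2) = 0.03654·1.614e+05·117.5 = 6.932e+05 Pa.
ΔP = 6.932e+05 Pa = 693 kPa.

ΔP ≈ 693 kPa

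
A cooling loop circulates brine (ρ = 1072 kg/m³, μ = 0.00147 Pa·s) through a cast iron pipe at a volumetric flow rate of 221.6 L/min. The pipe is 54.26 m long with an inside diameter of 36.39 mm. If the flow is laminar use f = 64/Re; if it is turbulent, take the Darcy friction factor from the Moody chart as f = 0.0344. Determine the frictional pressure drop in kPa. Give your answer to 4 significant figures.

ΔP ≈ 346.7 kPa

Q = 221.6 L/min = 221.6/60000 = 0.003693 m³/s.
Cross-sectional area A = πD²/4 = π(0.03639)²/4 = 0.00104 m²; mean velocity V = Q/A = 0.003693/0.00104 = 3.551 m/s.
Reynolds number Re = ρVD/μ = 1072 · 3.551 · 0.03639 / 0.00147 = 9.424e+04.
Re > 4000 → turbulent; use the Moody-chart value f = 0.0344.
Darcy-Weisbach: ΔP = f(L/D)(ρV²/2) = 0.0344·(54.26/0.03639)·(1072·3.551²/2) = 0.0344·1491·6759 = 3.467e+05 Pa.
ΔP = 3.467e+05 Pa = 346.7 kPa.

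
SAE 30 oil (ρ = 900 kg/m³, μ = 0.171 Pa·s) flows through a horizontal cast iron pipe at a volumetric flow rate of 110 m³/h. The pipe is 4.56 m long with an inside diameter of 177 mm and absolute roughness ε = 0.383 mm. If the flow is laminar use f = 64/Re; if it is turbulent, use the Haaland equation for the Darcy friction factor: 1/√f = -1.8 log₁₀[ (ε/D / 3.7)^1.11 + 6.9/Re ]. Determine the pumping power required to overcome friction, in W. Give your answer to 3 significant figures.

P ≈ 30.2 W

Q = 110 m³/h = 110/3600 = 0.03056 m³/s.
Cross-sectional area A = πD²/4 = π(0.177)²/4 = 0.02461 m²; mean velocity V = Q/A = 0.03056/0.02461 = 1.242 m/s.
Reynolds number Re = ρVD/μ = 900 · 1.242 · 0.177 / 0.171 = 1157.
Re < 2300 → laminar flow, so f = 64/Re = 64/1157 = 0.05532 (the turbulent correlation is not needed).
Darcy-Weisbach: ΔP = f(L/D)(ρV²/2) = 0.05532·(4.56/0.177)·(900·1.242²/2) = 0.05532·25.76·693.9 = 989 Pa.
Pumping power P = QΔP = 0.03056·989 = 30.22 W = 30.2 W.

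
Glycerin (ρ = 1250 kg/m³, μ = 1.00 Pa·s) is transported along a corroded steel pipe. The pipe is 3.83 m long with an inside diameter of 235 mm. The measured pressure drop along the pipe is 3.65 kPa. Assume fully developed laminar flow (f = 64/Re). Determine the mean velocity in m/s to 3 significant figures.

V ≈ 1.64 m/s

For laminar flow, f = 64/Re with Re = ρVD/μ, so Darcy-Weisbach reduces to ΔP = 32μLV/D². Solving for V: V = ΔP·D²/(32μL) = 3650·(0.235)²/(32·1·3.83) = 1.645 m/s.
Check: Re = ρVD/μ = 1250·1.645·0.235/1 = 483.1 < 2300, so the laminar assumption holds.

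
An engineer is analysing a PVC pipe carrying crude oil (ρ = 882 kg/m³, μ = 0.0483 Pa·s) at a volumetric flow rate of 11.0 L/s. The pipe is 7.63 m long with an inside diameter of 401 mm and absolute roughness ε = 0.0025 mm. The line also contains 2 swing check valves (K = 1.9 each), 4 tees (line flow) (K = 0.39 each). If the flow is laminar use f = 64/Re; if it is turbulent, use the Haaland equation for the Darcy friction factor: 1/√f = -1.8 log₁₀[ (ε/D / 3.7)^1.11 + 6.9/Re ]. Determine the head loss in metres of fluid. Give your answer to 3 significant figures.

Q = 11.0 L/s = 11.0/1000 = 0.011 m³/s.
Cross-sectional area A = πD²/4 = π(0.401)²/4 = 0.1263 m²; mean velocity V = Q/A = 0.011/0.1263 = 0.0871 m/s.
Reynolds number Re = ρVD/μ = 882 · 0.0871 · 0.401 / 0.0483 = 637.8.
Re < 2300 → laminar flow, so f = 64/Re = 64/637.8 = 0.1003 (the turbulent correlation is not needed).
Total minor-loss coefficient ΣK = 2·1.9 + 4·0.39 = 5.36.
ΔP = [f·L/D + ΣK]·(ρV²/2) = [0.1003·7.63/0.401 + 5.36]·(882·0.0871²/2) = [1.909 + 5.36]·3.346 = 24.32 Pa.
Head loss h_f = ΔP/(ρg) = 24.32/(882·9.81) = 0.00281 m.

h_f ≈ 0.00281 m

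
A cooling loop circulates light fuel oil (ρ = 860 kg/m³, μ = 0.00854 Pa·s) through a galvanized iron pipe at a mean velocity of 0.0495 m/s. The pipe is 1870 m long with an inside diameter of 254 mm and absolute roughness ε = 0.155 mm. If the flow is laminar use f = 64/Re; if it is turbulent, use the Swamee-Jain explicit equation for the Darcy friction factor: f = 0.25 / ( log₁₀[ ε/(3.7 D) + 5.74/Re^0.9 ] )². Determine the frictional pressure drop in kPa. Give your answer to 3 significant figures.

Reynolds number Re = ρVD/μ = 860 · 0.0495 · 0.254 / 0.00854 = 1266.
Re < 2300 → laminar flow, so f = 64/Re = 64/1266 = 0.05055 (the turbulent correlation is not needed).
Darcy-Weisbach: ΔP = f(L/D)(ρV²/2) = 0.05055·(1870/0.254)·(860·0.0495²/2) = 0.05055·7362·1.054 = 392.1 Pa.
ΔP = 392.1 Pa = 0.392 kPa.

ΔP ≈ 0.392 kPa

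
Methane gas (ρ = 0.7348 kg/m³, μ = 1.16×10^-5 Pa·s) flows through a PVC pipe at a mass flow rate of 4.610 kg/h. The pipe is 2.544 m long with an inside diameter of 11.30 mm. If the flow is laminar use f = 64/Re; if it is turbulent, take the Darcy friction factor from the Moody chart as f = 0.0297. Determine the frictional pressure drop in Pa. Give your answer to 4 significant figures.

ṁ = 4.610 kg/h = 4.610/3600 = 0.001281 kg/s.
A = πD²/4 = π(0.0113)²/4 = 0.0001003 m²; mean velocity V = ṁ/(ρA) = 0.001281/(0.7348 · 0.0001003) = 17.38 m/s.
Reynolds number Re = ρVD/μ = 0.7348 · 17.38 · 0.0113 / 1.16e-05 = 1.244e+04.
Re > 4000 → turbulent; use the Moody-chart value f = 0.0297.
Darcy-Weisbach: ΔP = f(L/D)(ρV²/2) = 0.0297·(2.544/0.0113)·(0.7348·17.38²/2) = 0.0297·225.1·110.9 = 741.8 Pa.

ΔP ≈ 741.8 Pa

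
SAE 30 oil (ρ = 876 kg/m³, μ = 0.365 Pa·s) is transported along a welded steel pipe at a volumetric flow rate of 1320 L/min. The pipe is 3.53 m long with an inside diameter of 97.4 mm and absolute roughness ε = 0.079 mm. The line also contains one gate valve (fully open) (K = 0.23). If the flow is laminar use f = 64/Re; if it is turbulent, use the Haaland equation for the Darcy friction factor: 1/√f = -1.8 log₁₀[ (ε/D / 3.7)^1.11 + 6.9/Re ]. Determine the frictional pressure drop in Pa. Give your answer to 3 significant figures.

Q = 1320 L/min = 1320/60000 = 0.022 m³/s.
Cross-sectional area A = πD²/4 = π(0.0974)²/4 = 0.007451 m²; mean velocity V = Q/A = 0.022/0.007451 = 2.953 m/s.
Reynolds number Re = ρVD/μ = 876 · 2.953 · 0.0974 / 0.365 = 690.2.
Re < 2300 → laminar flow, so f = 64/Re = 64/690.2 = 0.09272 (the turbulent correlation is not needed).
Total minor-loss coefficient ΣK = 1·0.23 = 0.23.
ΔP = [f·L/D + ΣK]·(ρV²/2) = [0.09272·3.53/0.0974 + 0.23]·(876·2.953²/2) = [3.361 + 0.23]·3819 = 1.371e+04 Pa.

ΔP ≈ 13700 Pa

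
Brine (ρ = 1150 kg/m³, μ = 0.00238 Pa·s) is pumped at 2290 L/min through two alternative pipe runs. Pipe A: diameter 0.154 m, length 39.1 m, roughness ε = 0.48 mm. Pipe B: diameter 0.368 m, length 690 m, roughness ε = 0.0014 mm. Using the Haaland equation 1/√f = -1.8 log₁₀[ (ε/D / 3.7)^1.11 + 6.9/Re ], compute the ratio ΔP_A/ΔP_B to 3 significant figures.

ΔP_A/ΔP_B ≈ 6.13

Pipe A: V = Q/A = 0.03817/0.01863 = 2.049 m/s; Re = 1.525e+05; ε/D = 0.00312; Haaland → f = 0.02726; ΔP_A = f(L/D)(ρV²/2) = 1.671e+04 Pa.
Pipe B: V = Q/A = 0.03817/0.1064 = 0.3588 m/s; Re = 6.381e+04; ε/D = 3.8e-06; Haaland → f = 0.01963; ΔP_B = f(L/D)(ρV²/2) = 2725 Pa.
ΔP_A/ΔP_B = 1.671e+04/2725 = 6.13.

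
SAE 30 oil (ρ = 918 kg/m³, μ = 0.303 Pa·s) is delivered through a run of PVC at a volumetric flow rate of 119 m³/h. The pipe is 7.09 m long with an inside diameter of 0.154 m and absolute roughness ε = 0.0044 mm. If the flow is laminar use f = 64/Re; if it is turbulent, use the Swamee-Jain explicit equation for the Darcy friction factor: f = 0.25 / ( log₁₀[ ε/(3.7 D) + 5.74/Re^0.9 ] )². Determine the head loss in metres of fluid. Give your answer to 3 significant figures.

Q = 119 m³/h = 119/3600 = 0.03306 m³/s.
Cross-sectional area A = πD²/4 = π(0.154)²/4 = 0.01863 m²; mean velocity V = Q/A = 0.03306/0.01863 = 1.775 m/s.
Reynolds number Re = ρVD/μ = 918 · 1.775 · 0.154 / 0.303 = 828.
Re < 2300 → laminar flow, so f = 64/Re = 64/828 = 0.07729 (the turbulent correlation is not needed).
Darcy-Weisbach: ΔP = f(L/D)(ρV²/2) = 0.07729·(7.09/0.154)·(918·1.775²/2) = 0.07729·46.04·1446 = 5144 Pa.
Head loss h_f = ΔP/(ρg) = 5144/(918·9.81) = 0.571 m.

h_f ≈ 0.571 m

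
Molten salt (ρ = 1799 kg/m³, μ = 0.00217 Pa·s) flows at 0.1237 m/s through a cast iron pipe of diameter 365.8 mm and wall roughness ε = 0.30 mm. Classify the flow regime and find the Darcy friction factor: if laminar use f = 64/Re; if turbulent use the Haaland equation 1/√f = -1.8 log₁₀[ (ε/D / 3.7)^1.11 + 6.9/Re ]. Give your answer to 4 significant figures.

Re = ρVD/μ = 1799·0.1237·0.3658/0.00217 = 3.751e+04.
Re > 4000 → turbulent. ε/D = 0.0003/0.3658 = 0.00082; Haaland: 1/√f = -1.8 log₁₀[8.78e-05 + 0.000184] = 6.418, so f = 0.02427.

f ≈ 0.02427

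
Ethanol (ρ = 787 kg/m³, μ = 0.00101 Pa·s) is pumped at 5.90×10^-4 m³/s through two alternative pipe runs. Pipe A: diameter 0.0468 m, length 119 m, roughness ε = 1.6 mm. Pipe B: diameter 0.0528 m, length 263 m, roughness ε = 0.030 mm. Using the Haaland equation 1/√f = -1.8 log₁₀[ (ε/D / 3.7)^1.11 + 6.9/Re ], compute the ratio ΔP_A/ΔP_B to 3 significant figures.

Pipe A: V = Q/A = 0.00059/0.00172 = 0.343 m/s; Re = 1.251e+04; ε/D = 0.0342; Haaland → f = 0.06281; ΔP_A = f(L/D)(ρV²/2) = 7393 Pa.
Pipe B: V = Q/A = 0.00059/0.00219 = 0.2695 m/s; Re = 1.109e+04; ε/D = 0.000568; Haaland → f = 0.03077; ΔP_B = f(L/D)(ρV²/2) = 4380 Pa.
ΔP_A/ΔP_B = 7393/4380 = 1.69.

ΔP_A/ΔP_B ≈ 1.69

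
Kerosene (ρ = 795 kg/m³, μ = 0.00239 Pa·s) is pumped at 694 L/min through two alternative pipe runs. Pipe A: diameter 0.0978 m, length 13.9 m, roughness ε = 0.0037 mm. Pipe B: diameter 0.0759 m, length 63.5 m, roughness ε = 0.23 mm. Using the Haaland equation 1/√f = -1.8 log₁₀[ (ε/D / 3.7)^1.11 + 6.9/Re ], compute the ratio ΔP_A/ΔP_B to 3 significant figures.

ΔP_A/ΔP_B ≈ 0.0457

Pipe A: V = Q/A = 0.01157/0.007512 = 1.54 m/s; Re = 5.009e+04; ε/D = 3.78e-05; Haaland → f = 0.0208; ΔP_A = f(L/D)(ρV²/2) = 2786 Pa.
Pipe B: V = Q/A = 0.01157/0.004525 = 2.556 m/s; Re = 6.454e+04; ε/D = 0.00303; Haaland → f = 0.02805; ΔP_B = f(L/D)(ρV²/2) = 6.096e+04 Pa.
ΔP_A/ΔP_B = 2786/6.096e+04 = 0.0457.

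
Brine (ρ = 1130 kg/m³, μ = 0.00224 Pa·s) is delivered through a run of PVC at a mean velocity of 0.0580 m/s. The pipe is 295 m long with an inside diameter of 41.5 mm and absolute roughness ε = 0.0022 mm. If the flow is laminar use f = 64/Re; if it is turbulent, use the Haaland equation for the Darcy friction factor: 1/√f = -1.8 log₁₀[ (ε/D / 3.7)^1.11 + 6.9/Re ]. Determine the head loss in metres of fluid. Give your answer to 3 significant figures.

Reynolds number Re = ρVD/μ = 1130 · 0.058 · 0.0415 / 0.00224 = 1214.
Re < 2300 → laminar flow, so f = 64/Re = 64/1214 = 0.05271 (the turbulent correlation is not needed).
Darcy-Weisbach: ΔP = f(L/D)(ρV²/2) = 0.05271·(295/0.0415)·(1130·0.058²/2) = 0.05271·7108·1.901 = 712.1 Pa.
Head loss h_f = ΔP/(ρg) = 712.1/(1130·9.81) = 0.0642 m.

h_f ≈ 0.0642 m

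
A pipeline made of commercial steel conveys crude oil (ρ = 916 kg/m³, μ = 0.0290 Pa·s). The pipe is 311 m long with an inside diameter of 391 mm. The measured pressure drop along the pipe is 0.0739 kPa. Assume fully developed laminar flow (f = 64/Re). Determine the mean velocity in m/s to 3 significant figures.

For laminar flow, f = 64/Re with Re = ρVD/μ, so Darcy-Weisbach reduces to ΔP = 32μLV/D². Solving for V: V = ΔP·D²/(32μL) = 73.9·(0.391)²/(32·0.029·311) = 0.03915 m/s.
Check: Re = ρVD/μ = 916·0.03915·0.391/0.029 = 483.5 < 2300, so the laminar assumption holds.

V ≈ 0.0391 m/s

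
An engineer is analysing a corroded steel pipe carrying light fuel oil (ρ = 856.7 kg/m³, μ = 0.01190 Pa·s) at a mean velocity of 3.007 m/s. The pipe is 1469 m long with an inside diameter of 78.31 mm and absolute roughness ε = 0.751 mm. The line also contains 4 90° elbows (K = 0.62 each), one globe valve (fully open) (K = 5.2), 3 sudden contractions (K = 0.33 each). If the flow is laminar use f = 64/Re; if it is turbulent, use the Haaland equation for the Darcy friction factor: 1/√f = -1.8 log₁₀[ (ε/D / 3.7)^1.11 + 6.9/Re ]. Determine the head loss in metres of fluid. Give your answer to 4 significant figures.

Reynolds number Re = ρVD/μ = 856.7 · 3.007 · 0.07831 / 0.0119 = 1.695e+04.
Re > 4000 → turbulent. Relative roughness ε/D = 0.000751/0.07831 = 0.00959. Haaland: 1/√f = -1.8 log₁₀[(0.00959/3.7)^1.11 + 6.9/1.695e+04] = -1.8 log₁₀[0.00135 + 0.000407] = 4.961, so f = 0.04063.
Total minor-loss coefficient ΣK = 4·0.62 + 1·5.2 + 3·0.33 = 8.67.
ΔP = [f·L/D + ΣK]·(ρV²/2) = [0.04063·1469/0.07831 + 8.67]·(856.7·3.007²/2) = [762.2 + 8.67]·3873 = 2.986e+06 Pa.
Head loss h_f = ΔP/(ρg) = 2.986e+06/(856.7·9.81) = 355.2 m.

h_f ≈ 355.2 m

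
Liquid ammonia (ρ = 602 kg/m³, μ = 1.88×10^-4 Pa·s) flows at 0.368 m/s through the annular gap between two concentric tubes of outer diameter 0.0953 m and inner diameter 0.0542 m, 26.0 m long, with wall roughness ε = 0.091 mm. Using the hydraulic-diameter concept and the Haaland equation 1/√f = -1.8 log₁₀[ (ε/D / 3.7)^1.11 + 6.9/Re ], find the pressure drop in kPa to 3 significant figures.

Hydraulic diameter D_h = 4A/P = D_o - D_i = 0.0953 - 0.0542 = 0.0411 m.
Re = ρVD_h/μ = 602·0.368·0.0411/0.000188 = 4.843e+04.
ε/D_h = 9.1e-05/0.0411 = 0.00221; Haaland gives 1/√f = -1.8 log₁₀[0.000265+0.000142] = 6.103, so f = 0.02685.
ΔP = f(L/D_h)(ρV²/2) = 0.02685·26/0.0411·40.76 = 692.4 Pa.
ΔP = 0.692 kPa.

ΔP ≈ 0.692 kPa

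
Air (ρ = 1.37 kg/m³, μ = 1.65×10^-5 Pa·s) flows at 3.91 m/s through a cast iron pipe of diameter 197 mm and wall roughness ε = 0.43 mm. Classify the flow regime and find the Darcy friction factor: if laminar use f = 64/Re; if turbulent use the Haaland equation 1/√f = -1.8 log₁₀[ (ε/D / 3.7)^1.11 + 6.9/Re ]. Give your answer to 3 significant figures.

f ≈ 0.0262

Re = ρVD/μ = 1.37·3.91·0.197/1.65e-05 = 6.396e+04.
Re > 4000 → turbulent. ε/D = 0.00043/0.197 = 0.00218; Haaland: 1/√f = -1.8 log₁₀[0.00026 + 0.000108] = 6.181, so f = 0.02618.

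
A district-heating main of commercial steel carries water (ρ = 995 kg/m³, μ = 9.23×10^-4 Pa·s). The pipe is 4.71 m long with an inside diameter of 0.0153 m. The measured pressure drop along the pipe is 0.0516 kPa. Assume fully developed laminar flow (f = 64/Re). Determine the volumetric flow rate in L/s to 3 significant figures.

Q ≈ 0.0160 L/s

For laminar flow, f = 64/Re with Re = ρVD/μ, so Darcy-Weisbach reduces to ΔP = 32μLV/D². Solving for V: V = ΔP·D²/(32μL) = 51.6·(0.0153)²/(32·0.000923·4.71) = 0.08683 m/s.
Check: Re = ρVD/μ = 995·0.08683·0.0153/0.000923 = 1432 < 2300, so the laminar assumption holds.
Q = V·A = 0.08683·(π/4·0.0153²) = 1.596e-05 m³/s = 0.0160 L/s.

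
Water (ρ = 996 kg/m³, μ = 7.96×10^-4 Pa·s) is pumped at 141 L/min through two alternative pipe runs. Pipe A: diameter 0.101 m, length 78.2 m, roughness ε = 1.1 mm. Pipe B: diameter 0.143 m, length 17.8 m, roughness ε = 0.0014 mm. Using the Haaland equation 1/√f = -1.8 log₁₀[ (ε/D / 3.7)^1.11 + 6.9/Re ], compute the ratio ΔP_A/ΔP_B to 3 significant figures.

ΔP_A/ΔP_B ≈ 42.0

Pipe A: V = Q/A = 0.00235/0.008012 = 0.2933 m/s; Re = 3.707e+04; ε/D = 0.0109; Haaland → f = 0.04051; ΔP_A = f(L/D)(ρV²/2) = 1344 Pa.
Pipe B: V = Q/A = 0.00235/0.01606 = 0.1463 m/s; Re = 2.618e+04; ε/D = 9.79e-06; Haaland → f = 0.02411; ΔP_B = f(L/D)(ρV²/2) = 31.99 Pa.
ΔP_A/ΔP_B = 1344/31.99 = 42.0.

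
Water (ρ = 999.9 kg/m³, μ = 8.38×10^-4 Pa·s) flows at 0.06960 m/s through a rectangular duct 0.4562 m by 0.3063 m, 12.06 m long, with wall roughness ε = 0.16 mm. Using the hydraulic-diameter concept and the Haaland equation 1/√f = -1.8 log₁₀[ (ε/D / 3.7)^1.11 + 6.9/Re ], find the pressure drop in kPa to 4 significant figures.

ΔP ≈ 0.001932 kPa

Hydraulic diameter D_h = 4A/P = 4·(0.4562·0.3063)/(2·(0.4562+0.3063)) = 0.5589/1.525 = 0.3665 m.
Re = ρVD_h/μ = 999.9·0.0696·0.3665/0.000838 = 3.044e+04.
ε/D_h = 0.00016/0.3665 = 0.000437; Haaland gives 1/√f = -1.8 log₁₀[4.36e-05+0.000227] = 6.423, so f = 0.02424.
ΔP = f(L/D_h)(ρV²/2) = 0.02424·12.06/0.3665·2.422 = 1.932 Pa.
ΔP = 0.001932 kPa.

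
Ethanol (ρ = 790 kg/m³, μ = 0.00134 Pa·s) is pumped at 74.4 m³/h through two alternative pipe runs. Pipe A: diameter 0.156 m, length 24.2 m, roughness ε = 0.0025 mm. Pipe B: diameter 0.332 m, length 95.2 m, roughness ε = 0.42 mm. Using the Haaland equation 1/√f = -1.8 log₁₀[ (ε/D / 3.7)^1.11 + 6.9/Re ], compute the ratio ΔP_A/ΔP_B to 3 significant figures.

ΔP_A/ΔP_B ≈ 8.06

Pipe A: V = Q/A = 0.02067/0.01911 = 1.081 m/s; Re = 9.944e+04; ε/D = 1.6e-05; Haaland → f = 0.01791; ΔP_A = f(L/D)(ρV²/2) = 1283 Pa.
Pipe B: V = Q/A = 0.02067/0.08657 = 0.2387 m/s; Re = 4.673e+04; ε/D = 0.00127; Haaland → f = 0.02466; ΔP_B = f(L/D)(ρV²/2) = 159.2 Pa.
ΔP_A/ΔP_B = 1283/159.2 = 8.06.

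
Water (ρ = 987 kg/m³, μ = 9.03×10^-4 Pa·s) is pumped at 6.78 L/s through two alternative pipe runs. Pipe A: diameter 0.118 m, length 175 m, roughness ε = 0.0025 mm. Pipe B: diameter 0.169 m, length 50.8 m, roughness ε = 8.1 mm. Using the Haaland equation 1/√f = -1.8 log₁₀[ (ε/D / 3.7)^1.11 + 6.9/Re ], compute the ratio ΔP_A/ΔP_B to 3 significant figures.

Pipe A: V = Q/A = 0.00678/0.01094 = 0.62 m/s; Re = 7.996e+04; ε/D = 2.12e-05; Haaland → f = 0.01876; ΔP_A = f(L/D)(ρV²/2) = 5277 Pa.
Pipe B: V = Q/A = 0.00678/0.02243 = 0.3023 m/s; Re = 5.583e+04; ε/D = 0.0479; Haaland → f = 0.07075; ΔP_B = f(L/D)(ρV²/2) = 958.8 Pa.
ΔP_A/ΔP_B = 5277/958.8 = 5.50.

ΔP_A/ΔP_B ≈ 5.50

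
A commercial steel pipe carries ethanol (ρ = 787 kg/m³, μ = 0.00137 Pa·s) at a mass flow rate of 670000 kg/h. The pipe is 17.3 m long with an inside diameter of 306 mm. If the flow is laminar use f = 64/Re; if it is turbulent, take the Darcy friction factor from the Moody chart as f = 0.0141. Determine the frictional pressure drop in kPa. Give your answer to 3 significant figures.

ṁ = 670000 kg/h = 670000/3600 = 186.1 kg/s.
A = πD²/4 = π(0.306)²/4 = 0.07354 m²; mean velocity V = ṁ/(ρA) = 186.1/(787 · 0.07354) = 3.216 m/s.
Reynolds number Re = ρVD/μ = 787 · 3.216 · 0.306 / 0.00137 = 5.652e+05.
Re > 4000 → turbulent; use the Moody-chart value f = 0.0141.
Darcy-Weisbach: ΔP = f(L/D)(ρV²/2) = 0.0141·(17.3/0.306)·(787·3.216²/2) = 0.0141·56.54·4069 = 3244 Pa.
ΔP = 3244 Pa = 3.24 kPa.

ΔP ≈ 3.24 kPa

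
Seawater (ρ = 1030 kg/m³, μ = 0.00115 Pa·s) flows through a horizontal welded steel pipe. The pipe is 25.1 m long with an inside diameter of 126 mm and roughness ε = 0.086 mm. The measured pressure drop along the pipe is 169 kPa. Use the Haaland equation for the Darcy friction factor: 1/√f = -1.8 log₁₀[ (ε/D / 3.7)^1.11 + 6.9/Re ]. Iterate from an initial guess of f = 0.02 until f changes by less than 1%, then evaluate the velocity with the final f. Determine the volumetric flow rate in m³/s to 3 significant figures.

Rearranging Darcy-Weisbach: V = √(2·ΔP·D/(f·L·ρ)). With ε/D = 8.6e-05/0.126 = 0.000683, iterate starting from f = 0.02:
  f = 0.02 → V = √(2·1.69e+05·0.126/(0.02·25.1·1030)) = 9.076 m/s; Re = ρVD/μ = 1.024e+06; f → 0.01831
  f = 0.01831 → V = 9.485 m/s; Re = 1.07e+06; f → 0.01829
Converged (Δf/f < 1%). With the final f = 0.01829: V = √(2·1.69e+05·0.126/(0.01829·25.1·1030)) = 9.489 m/s.
Q = V·A = 9.489·(π/4·0.126²) = 0.1183 m³/s = 0.118 m³/s.

Q ≈ 0.118 m³/s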